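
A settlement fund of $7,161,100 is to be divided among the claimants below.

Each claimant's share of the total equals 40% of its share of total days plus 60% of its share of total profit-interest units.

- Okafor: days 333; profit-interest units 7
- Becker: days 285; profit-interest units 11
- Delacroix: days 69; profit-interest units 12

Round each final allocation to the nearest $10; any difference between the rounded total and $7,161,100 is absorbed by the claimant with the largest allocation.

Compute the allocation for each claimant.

Days total 687; profit-interest units total 30.
Blended shares (40% days + 60% profit-interest units): Okafor 0.3339; Becker 0.3859; Delacroix 0.2802.
Raw shares: Okafor 2,390,994.35; Becker 2,763,746.80; Delacroix 2,006,358.85.
After rounding ($10): Okafor $2,390,990; Becker $2,763,750; Delacroix $2,006,360. Sum = $7,161,100.
No rounding difference to absorb.

Okafor: $2,390,990 · Becker: $2,763,750 · Delacroix: $2,006,360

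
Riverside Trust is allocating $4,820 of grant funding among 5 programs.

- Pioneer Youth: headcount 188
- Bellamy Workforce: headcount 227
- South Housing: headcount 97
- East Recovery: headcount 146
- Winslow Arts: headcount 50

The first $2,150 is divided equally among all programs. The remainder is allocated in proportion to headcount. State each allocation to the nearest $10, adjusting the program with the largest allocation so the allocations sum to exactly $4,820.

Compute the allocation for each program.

Pioneer Youth: $1,140 | Bellamy Workforce: $1,280 | South Housing: $800 | East Recovery: $980 | Winslow Arts: $620

First tranche $2,150 split equally: $430 each.
Remainder $2,670 by headcount (total 708): Pioneer Youth 708.98 → $710; Bellamy Workforce 856.06 → $860; South Housing 365.81 → $370; East Recovery 550.59 → $550; Winslow Arts 188.56 → $190.
Rounding difference −$10 on remainder applied to Bellamy Workforce.
Totals: Pioneer Youth $430 + $710 = $1,140; Bellamy Workforce $430 + $850 = $1,280; South Housing $430 + $370 = $800; East Recovery $430 + $550 = $980; Winslow Arts $430 + $190 = $620.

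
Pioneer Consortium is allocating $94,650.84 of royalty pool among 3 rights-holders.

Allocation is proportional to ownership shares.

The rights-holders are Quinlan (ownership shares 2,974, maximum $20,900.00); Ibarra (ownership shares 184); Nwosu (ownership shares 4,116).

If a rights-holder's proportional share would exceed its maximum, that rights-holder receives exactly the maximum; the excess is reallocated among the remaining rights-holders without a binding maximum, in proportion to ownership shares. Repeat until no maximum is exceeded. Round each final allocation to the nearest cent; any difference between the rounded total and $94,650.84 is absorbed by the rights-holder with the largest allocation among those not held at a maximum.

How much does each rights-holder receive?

Quinlan: $20,900.00 | Ibarra: $3,155.85 | Nwosu: $70,594.99

Combined ownership shares = 7,274.
Proportional shares (ignoring caps): Quinlan 38,698.3225; Ibarra 2,394.2473; Nwosu 53,558.2702.
Cap binds for Quinlan ($20,900.00); balance $73,750.84 reallocated over remaining ownership shares 4,300.
Remaining shares: Ibarra 3,155.8499 → $3,155.85; Nwosu 70,594.9901 → $70,594.99.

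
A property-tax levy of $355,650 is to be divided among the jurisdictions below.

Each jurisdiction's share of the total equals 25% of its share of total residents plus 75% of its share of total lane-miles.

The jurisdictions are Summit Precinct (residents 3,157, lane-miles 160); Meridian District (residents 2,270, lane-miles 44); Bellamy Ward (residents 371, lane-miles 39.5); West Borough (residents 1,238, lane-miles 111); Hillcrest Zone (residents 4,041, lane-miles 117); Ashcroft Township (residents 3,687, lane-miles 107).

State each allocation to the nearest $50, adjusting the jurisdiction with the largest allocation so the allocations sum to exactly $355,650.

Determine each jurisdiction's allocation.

Totals — residents 14,764, lane-miles 578.5.
Composite weights (25% residents + 75% lane-miles): Summit Precinct 0.2609; Meridian District 0.0955; Bellamy Ward 0.0575; West Borough 0.1649; Hillcrest Zone 0.2201; Ashcroft Township 0.2012.
Pro-rata amounts: Summit Precinct 92,785.80; Meridian District 33,958.23; Bellamy Ward 20,447.10; West Borough 58,635.95; Hillcrest Zone 78,282.82; Ashcroft Township 71,540.10.
Rounded to nearest $50: Summit Precinct $92,800; Meridian District $33,950; Bellamy Ward $20,450; West Borough $58,650; Hillcrest Zone $78,300; Ashcroft Township $71,550. Sum = $355,700.
Difference $355,650 − $355,700 = −$50 applied to largest allocation (Summit Precinct): Summit Precinct becomes $92,750.

Summit Precinct: $92,750; Meridian District: $33,950; Bellamy Ward: $20,450; West Borough: $58,650; Hillcrest Zone: $78,300; Ashcroft Township: $71,550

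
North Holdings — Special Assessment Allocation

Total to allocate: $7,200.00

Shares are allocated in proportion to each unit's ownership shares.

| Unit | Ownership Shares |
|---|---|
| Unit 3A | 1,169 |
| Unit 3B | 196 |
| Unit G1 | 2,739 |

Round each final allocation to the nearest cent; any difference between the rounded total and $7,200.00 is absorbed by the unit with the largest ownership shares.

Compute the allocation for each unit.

Sum of ownership shares: 1,169 + 196 + 2,739 = 4,104.
Proportional shares: Unit 3A 2,050.8772; Unit 3B 343.8596; Unit G1 4,805.2632.
Rounded to nearest cent: Unit 3A $2,050.88; Unit 3B $343.86; Unit G1 $4,805.26. Sum = $7,200.00.
No rounding difference to absorb.

Unit 3A: $2,050.88; Unit 3B: $343.86; Unit G1: $4,805.26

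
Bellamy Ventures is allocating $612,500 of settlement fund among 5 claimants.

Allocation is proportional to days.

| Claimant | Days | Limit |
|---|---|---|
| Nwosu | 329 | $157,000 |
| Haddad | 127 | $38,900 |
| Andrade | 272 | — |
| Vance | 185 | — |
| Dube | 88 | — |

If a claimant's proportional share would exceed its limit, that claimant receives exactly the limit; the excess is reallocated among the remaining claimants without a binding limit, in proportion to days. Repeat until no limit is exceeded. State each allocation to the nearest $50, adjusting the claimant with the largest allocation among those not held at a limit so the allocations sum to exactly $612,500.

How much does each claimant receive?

Nwosu: $157,000 | Haddad: $38,900 | Andrade: $207,950 | Vance: $141,400 | Dube: $67,250

Total days = 1,001.
Proportional shares (ignoring caps): Nwosu 201,311.19; Haddad 77,709.79; Andrade 166,433.57; Vance 113,199.30; Dube 53,846.15.
Capped: Nwosu ($157,000), Haddad ($38,900); balance $416,600 reallocated over remaining days 545.
Shares after redistribution: Andrade 207,917.80 → $207,900; Vance 141,414.68 → $141,400; Dube 67,267.52 → $67,250.
Rounding difference +$50 applied to Andrade → $207,950.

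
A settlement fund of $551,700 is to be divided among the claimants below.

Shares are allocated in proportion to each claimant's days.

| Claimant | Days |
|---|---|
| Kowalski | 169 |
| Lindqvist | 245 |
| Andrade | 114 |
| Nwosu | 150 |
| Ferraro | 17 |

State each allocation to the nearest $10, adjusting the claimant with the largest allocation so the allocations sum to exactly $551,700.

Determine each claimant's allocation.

Kowalski: $134,150 | Lindqvist: $194,500 | Andrade: $90,490 | Nwosu: $119,070 | Ferraro: $13,490

Combined days = 695.
Raw shares: Kowalski 169/695 × $551,700 = 134,154.39; Lindqvist 245/695 × $551,700 = 194,484.17; Andrade 114/695 × $551,700 = 90,494.68; Nwosu 150/695 × $551,700 = 119,071.94; Ferraro 17/695 × $551,700 = 13,494.82.
After rounding ($10): Kowalski $134,150; Lindqvist $194,480; Andrade $90,490; Nwosu $119,070; Ferraro $13,490. Sum = $551,680.
Difference $551,700 − $551,680 = +$20 applied to largest allocation (Lindqvist): Lindqvist becomes $194,500.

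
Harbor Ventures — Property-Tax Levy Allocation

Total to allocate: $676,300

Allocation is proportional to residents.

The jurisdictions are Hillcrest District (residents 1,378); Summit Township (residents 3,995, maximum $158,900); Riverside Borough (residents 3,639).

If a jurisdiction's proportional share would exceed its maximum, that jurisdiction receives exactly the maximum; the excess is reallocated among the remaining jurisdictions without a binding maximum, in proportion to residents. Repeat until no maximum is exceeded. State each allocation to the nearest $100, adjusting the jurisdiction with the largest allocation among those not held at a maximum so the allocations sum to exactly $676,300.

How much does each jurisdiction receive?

Total residents = 9,012.
Pro-rata shares before constraints: Hillcrest District 103,411.16; Summit Township 299,802.32; Riverside Borough 273,086.52.
Capped: Summit Township ($158,900); remaining pool $517,400 reallocated over remaining residents 5,017.
Shares after redistribution: Hillcrest District 142,112.26 → $142,100; Riverside Borough 375,287.74 → $375,300.

Hillcrest District: $142,100 | Summit Township: $158,900 | Riverside Borough: $375,300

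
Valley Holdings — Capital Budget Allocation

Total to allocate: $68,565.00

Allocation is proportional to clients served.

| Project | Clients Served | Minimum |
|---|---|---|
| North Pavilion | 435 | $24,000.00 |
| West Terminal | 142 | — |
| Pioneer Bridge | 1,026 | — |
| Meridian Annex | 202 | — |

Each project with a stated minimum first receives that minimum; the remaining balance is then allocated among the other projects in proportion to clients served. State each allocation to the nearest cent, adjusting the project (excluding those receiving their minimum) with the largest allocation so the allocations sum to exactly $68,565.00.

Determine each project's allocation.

Guaranteed amounts: North Pavilion $24,000.00. Balance $44,565.00.
Balance split over remaining clients served 1,370: West Terminal 4,619.1460 → $4,619.15; Pioneer Bridge 33,374.9562 → $33,374.96; Meridian Annex 6,570.8978 → $6,570.90.
Rounding difference −$0.01 applied to Pioneer Bridge → $33,374.95.

North Pavilion: $24,000.00 | West Terminal: $4,619.15 | Pioneer Bridge: $33,374.95 | Meridian Annex: $6,570.90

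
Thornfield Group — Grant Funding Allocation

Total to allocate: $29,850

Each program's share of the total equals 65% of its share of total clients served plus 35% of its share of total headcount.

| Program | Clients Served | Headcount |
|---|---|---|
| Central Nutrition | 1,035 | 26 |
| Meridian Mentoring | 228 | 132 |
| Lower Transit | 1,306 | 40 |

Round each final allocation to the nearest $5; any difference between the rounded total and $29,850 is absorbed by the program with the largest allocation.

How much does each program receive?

Clients served total 2,569; headcount total 198.
Combined weights (65% clients served + 35% headcount): Central Nutrition 0.3078; Meridian Mentoring 0.2910; Lower Transit 0.4011.
Unrounded shares: Central Nutrition 9,188.78; Meridian Mentoring 8,686.98; Lower Transit 11,974.24.
After rounding ($5): Central Nutrition $9,190; Meridian Mentoring $8,685; Lower Transit $11,975. Sum = $29,850.
Sum already equals the total — no adjustment.

Central Nutrition: $9,190 · Meridian Mentoring: $8,685 · Lower Transit: $11,975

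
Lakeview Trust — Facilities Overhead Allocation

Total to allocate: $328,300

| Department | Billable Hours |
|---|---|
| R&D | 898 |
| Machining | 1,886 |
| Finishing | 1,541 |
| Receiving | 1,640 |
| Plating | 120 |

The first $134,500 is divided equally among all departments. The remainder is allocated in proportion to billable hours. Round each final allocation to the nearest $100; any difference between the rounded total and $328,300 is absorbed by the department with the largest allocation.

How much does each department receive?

R&D: $55,500 | Machining: $87,000 | Finishing: $76,000 | Receiving: $79,100 | Plating: $30,700

Equal tier: $134,500 ÷ 5 = $26,900 apiece.
Remainder $193,800 by billable hours (total 6,085): R&D 28,600.23 → $28,600; Machining 60,066.85 → $60,100; Finishing 49,079.01 → $49,100; Receiving 52,232.05 → $52,200; Plating 3,821.86 → $3,800.
Totals: R&D $26,900 + $28,600 = $55,500; Machining $26,900 + $60,100 = $87,000; Finishing $26,900 + $49,100 = $76,000; Receiving $26,900 + $52,200 = $79,100; Plating $26,900 + $3,800 = $30,700.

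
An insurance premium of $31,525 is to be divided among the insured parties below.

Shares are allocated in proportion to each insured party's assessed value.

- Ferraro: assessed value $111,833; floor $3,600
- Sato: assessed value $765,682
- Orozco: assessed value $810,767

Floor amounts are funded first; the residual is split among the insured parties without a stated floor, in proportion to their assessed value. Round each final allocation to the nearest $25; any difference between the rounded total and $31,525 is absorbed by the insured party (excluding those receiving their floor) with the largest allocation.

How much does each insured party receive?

Ferraro: $3,600; Sato: $13,575; Orozco: $14,350

Guaranteed amounts: Ferraro $3,600. Remaining pool $27,925.
Remaining pool split over remaining assessed value 1,576,449: Sato 13,563.19 → $13,575; Orozco 14,361.81 → $14,350.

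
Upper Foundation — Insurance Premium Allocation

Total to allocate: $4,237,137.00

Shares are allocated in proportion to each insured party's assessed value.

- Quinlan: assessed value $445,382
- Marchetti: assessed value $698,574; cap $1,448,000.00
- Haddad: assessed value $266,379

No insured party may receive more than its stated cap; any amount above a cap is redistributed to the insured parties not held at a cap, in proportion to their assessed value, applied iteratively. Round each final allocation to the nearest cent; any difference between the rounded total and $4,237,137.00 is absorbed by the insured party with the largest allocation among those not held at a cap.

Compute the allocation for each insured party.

Quinlan: $1,745,292.89 | Marchetti: $1,448,000.00 | Haddad: $1,043,844.11

Combined assessed value = 1,410,335.
Unconstrained shares: Quinlan 1,338,082.4778; Marchetti 2,098,759.3321; Haddad 800,295.1901.
Capped: Marchetti ($1,448,000.00); remaining pool $2,789,137.00 reallocated over remaining assessed value 711,761.
Redistributed shares: Quinlan 1,745,292.8937 → $1,745,292.89; Haddad 1,043,844.1063 → $1,043,844.11.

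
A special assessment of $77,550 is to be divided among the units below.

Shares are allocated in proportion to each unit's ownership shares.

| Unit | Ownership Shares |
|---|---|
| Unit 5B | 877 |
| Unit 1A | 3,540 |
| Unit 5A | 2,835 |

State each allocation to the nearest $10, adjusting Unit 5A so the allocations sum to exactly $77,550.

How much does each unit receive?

Ownership shares total: 7,252.
Unrounded shares: Unit 5B 877/7,252 × $77,550 = 9,378.29; Unit 1A 3,540/7,252 × $77,550 = 37,855.35; Unit 5A 2,835/7,252 × $77,550 = 30,316.36.
Rounded to nearest $10: Unit 5B $9,380; Unit 1A $37,860; Unit 5A $30,320. Sum = $77,560.
Difference $77,550 − $77,560 = −$10 applied to Unit 5A: Unit 5A becomes $30,310.

Unit 5B: $9,380 · Unit 1A: $37,860 · Unit 5A: $30,310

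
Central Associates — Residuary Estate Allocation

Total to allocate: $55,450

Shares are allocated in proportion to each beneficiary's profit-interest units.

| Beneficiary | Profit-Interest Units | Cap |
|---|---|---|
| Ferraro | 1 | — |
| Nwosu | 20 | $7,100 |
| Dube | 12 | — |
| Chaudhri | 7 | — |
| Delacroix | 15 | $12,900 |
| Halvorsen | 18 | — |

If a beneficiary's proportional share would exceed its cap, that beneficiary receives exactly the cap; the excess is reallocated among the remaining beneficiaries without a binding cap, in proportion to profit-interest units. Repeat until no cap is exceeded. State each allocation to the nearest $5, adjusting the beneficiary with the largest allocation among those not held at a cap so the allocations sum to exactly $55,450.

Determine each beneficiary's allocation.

Ferraro: $935 · Nwosu: $7,100 · Dube: $11,195 · Chaudhri: $6,530 · Delacroix: $12,900 · Halvorsen: $16,790

Profit-interest units total: 73.
Unconstrained shares: Ferraro 759.59; Nwosu 15,191.78; Dube 9,115.07; Chaudhri 5,317.12; Delacroix 11,393.84; Halvorsen 13,672.60.
Held at cap: Nwosu ($7,100); balance $48,350 reallocated over remaining profit-interest units 53.
Held at cap: Delacroix ($12,900); balance $35,450 reallocated over remaining profit-interest units 38.
Redistributed shares: Ferraro 932.89 → $935; Dube 11,194.74 → $11,195; Chaudhri 6,530.26 → $6,530; Halvorsen 16,792.11 → $16,790.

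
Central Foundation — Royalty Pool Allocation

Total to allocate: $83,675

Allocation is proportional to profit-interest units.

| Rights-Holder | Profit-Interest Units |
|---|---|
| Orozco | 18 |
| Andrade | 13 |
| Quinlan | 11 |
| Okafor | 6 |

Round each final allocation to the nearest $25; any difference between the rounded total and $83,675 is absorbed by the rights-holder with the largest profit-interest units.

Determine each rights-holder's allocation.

Profit-interest units total: 18 + 13 + 11 + 6 = 48.
Raw shares: Orozco 31,378.12; Andrade 22,661.98; Quinlan 19,175.52; Okafor 10,459.38.
At nearest $25: Orozco $31,375; Andrade $22,650; Quinlan $19,175; Okafor $10,450. Sum = $83,650.
Difference $83,675 − $83,650 = +$25 applied to largest profit-interest units (Orozco): Orozco becomes $31,400.

Orozco: $31,400 | Andrade: $22,650 | Quinlan: $19,175 | Okafor: $10,450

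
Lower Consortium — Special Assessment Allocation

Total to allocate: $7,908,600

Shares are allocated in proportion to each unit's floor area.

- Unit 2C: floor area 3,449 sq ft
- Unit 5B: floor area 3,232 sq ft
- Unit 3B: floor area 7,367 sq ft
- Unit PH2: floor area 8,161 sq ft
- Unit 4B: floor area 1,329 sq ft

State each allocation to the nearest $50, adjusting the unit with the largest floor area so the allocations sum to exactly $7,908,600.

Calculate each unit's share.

Sum of floor area: 23,538.
Pro-rata amounts: Unit 2C 3,449/23,538 × $7,908,600 = 1,158,839.38; Unit 5B 3,232/23,538 × $7,908,600 = 1,085,928.93; Unit 3B 7,367/23,538 × $7,908,600 = 2,475,259.42; Unit PH2 8,161/23,538 × $7,908,600 = 2,742,037.75; Unit 4B 1,329/23,538 × $7,908,600 = 446,534.51.
Rounded to nearest $50: Unit 2C $1,158,850; Unit 5B $1,085,950; Unit 3B $2,475,250; Unit PH2 $2,742,050; Unit 4B $446,550. Sum = $7,908,650.
Difference $7,908,600 − $7,908,650 = −$50 applied to largest floor area (Unit PH2): Unit PH2 becomes $2,742,000.

Unit 2C: $1,158,850 · Unit 5B: $1,085,950 · Unit 3B: $2,475,250 · Unit PH2: $2,742,000 · Unit 4B: $446,550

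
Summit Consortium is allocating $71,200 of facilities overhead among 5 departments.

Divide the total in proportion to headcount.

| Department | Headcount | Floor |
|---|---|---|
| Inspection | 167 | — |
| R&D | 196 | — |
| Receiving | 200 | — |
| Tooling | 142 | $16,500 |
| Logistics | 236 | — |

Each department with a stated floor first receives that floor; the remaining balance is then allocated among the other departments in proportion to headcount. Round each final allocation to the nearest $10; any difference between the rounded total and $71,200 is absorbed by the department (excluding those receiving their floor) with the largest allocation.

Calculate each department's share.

Fund the minimums — Tooling $16,500. Remaining pool $54,700.
Remaining pool split over remaining headcount 799: Inspection 11,432.92 → $11,430; R&D 13,418.27 → $13,420; Receiving 13,692.12 → $13,690; Logistics 16,156.70 → $16,160.

Inspection: $11,430 | R&D: $13,420 | Receiving: $13,690 | Tooling: $16,500 | Logistics: $16,160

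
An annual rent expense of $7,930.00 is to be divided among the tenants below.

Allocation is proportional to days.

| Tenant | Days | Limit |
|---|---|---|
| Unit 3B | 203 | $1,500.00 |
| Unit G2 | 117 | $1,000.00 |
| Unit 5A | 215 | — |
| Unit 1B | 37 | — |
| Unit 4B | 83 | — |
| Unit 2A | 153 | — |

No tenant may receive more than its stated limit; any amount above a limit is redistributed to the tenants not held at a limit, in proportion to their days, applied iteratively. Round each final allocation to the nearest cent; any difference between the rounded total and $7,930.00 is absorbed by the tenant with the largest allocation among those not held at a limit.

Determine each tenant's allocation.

Unit 3B: $1,500.00; Unit G2: $1,000.00; Unit 5A: $2,392.31; Unit 1B: $411.70; Unit 4B: $923.55; Unit 2A: $1,702.44

Days total: 808.
Pro-rata shares before constraints: Unit 3B 1,992.3144; Unit G2 1,148.2797; Unit 5A 2,110.0866; Unit 1B 363.1312; Unit 4B 814.5916; Unit 2A 1,501.5965.
Capped: Unit 3B ($1,500.00), Unit G2 ($1,000.00); balance $5,430.00 reallocated over remaining days 488.
Shares after redistribution: Unit 5A 2,392.3156 → $2,392.32; Unit 1B 411.7008 → $411.70; Unit 4B 923.5451 → $923.55; Unit 2A 1,702.4385 → $1,702.44.
Rounding difference −$0.01 applied to Unit 5A → $2,392.31.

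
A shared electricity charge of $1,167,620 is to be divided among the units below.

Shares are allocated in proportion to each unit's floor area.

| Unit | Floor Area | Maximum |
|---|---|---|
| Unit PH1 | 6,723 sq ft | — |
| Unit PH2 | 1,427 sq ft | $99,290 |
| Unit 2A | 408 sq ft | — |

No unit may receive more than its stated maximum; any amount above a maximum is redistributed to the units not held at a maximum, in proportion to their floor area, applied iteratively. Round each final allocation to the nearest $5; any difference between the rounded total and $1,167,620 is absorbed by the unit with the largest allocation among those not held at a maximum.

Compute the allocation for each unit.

Unit PH1: $1,007,205 · Unit PH2: $99,290 · Unit 2A: $61,125

Sum of floor area: 8,558.
Proportional shares (ignoring caps): Unit PH1 917,259.79; Unit PH2 194,694.29; Unit 2A 55,665.92.
Cap binds for Unit PH2 ($99,290); remaining pool $1,068,330 reallocated over remaining floor area 7,131.
Shares after redistribution: Unit PH1 1,007,205.52 → $1,007,205; Unit 2A 61,124.48 → $61,125.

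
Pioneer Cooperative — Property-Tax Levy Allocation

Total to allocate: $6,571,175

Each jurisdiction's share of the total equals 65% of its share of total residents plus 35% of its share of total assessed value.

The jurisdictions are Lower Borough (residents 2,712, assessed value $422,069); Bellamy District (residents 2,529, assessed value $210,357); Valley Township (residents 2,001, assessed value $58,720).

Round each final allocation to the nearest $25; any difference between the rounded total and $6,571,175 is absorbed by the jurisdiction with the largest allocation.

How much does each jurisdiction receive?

Totals — residents 7,242, assessed value 691,146.
Combined weights (65% residents + 35% assessed value): Lower Borough 0.4572; Bellamy District 0.3335; Valley Township 0.2093.
Raw shares: Lower Borough 3,004,021.86; Bellamy District 2,191,580.84; Valley Township 1,375,572.30.
At nearest $25: Lower Borough $3,004,025; Bellamy District $2,191,575; Valley Township $1,375,575. Sum = $6,571,175.
Sum already equals the total — no adjustment.

Lower Borough: $3,004,025 | Bellamy District: $2,191,575 | Valley Township: $1,375,575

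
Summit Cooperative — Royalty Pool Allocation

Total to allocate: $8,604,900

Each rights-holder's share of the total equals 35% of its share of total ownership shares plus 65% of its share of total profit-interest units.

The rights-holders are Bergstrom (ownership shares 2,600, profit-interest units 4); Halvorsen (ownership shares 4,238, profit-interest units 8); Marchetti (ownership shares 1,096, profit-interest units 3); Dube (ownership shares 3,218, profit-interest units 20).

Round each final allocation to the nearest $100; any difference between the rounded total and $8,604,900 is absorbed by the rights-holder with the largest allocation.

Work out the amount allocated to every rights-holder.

Bergstrom: $1,341,400 | Halvorsen: $2,423,000 | Marchetti: $775,400 | Dube: $4,065,100

Totals — ownership shares 11,152, profit-interest units 35.
Composite weights (35% ownership shares + 65% profit-interest units): Bergstrom 0.1559; Halvorsen 0.2816; Marchetti 0.0901; Dube 0.4724.
Raw shares: Bergstrom 1,341,378.51; Halvorsen 2,422,958.80; Marchetti 775,402.20; Dube 4,065,160.49.
Rounded to nearest $100: Bergstrom $1,341,400; Halvorsen $2,423,000; Marchetti $775,400; Dube $4,065,200. Sum = $8,605,000.
Difference $8,604,900 − $8,605,000 = −$100 applied to largest allocation (Dube): Dube becomes $4,065,100.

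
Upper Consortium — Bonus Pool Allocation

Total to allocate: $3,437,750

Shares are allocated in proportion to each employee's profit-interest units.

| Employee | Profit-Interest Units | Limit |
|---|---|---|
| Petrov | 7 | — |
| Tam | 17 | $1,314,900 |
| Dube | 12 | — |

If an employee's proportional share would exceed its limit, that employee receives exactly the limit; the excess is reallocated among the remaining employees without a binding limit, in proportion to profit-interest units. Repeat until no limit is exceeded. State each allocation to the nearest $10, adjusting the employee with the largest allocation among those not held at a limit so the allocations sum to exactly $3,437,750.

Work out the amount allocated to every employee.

Total profit-interest units = 36.
Pro-rata shares before constraints: Petrov 668,451.39; Tam 1,623,381.94; Dube 1,145,916.67.
Capped: Tam ($1,314,900); residual $2,122,850 reallocated over remaining profit-interest units 19.
Shares after redistribution: Petrov 782,102.63 → $782,100; Dube 1,340,747.37 → $1,340,750.

Petrov: $782,100 · Tam: $1,314,900 · Dube: $1,340,750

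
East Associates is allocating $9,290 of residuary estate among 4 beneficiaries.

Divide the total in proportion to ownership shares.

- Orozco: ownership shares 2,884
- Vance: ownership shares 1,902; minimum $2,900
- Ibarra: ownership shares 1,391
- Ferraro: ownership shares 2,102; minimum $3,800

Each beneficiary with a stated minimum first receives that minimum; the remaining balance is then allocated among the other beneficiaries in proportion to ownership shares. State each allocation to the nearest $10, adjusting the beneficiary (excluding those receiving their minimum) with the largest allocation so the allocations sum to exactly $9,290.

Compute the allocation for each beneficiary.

Minimums first: Vance $2,900; Ferraro $3,800. Remaining pool $2,590.
Remaining pool split over remaining ownership shares 4,275: Orozco 1,747.27 → $1,750; Ibarra 842.73 → $840.

Orozco: $1,750 | Vance: $2,900 | Ibarra: $840 | Ferraro: $3,800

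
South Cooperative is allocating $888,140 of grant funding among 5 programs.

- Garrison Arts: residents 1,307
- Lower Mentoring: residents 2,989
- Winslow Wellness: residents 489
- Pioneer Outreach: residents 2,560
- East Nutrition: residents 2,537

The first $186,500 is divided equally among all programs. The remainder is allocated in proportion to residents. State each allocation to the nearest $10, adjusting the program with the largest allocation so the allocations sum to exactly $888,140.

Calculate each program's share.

Garrison Arts: $130,100; Lower Mentoring: $249,530; Winslow Wellness: $72,020; Pioneer Outreach: $219,060; East Nutrition: $217,430

First tranche $186,500 split equally: $37,300 each.
Remainder $701,640 by residents (total 9,882): Garrison Arts 92,799.38 → $92,800; Lower Mentoring 212,224.44 → $212,220; Winslow Wellness 34,719.89 → $34,720; Pioneer Outreach 181,764.66 → $181,760; East Nutrition 180,131.62 → $180,130.
Rounding difference +$10 on remainder applied to Lower Mentoring.
Totals: Garrison Arts $37,300 + $92,800 = $130,100; Lower Mentoring $37,300 + $212,230 = $249,530; Winslow Wellness $37,300 + $34,720 = $72,020; Pioneer Outreach $37,300 + $181,760 = $219,060; East Nutrition $37,300 + $180,130 = $217,430.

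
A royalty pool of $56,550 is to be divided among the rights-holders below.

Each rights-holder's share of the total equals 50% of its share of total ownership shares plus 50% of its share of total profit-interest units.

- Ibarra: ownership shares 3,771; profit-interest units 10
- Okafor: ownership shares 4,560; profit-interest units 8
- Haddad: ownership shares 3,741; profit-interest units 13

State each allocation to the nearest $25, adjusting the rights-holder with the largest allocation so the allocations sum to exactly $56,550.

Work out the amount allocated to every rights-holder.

Totals — ownership shares 12,072, profit-interest units 31.
Blended shares (50% ownership shares + 50% profit-interest units): Ibarra 0.3175; Okafor 0.3179; Haddad 0.3646.
Proportional shares: Ibarra 17,953.39; Okafor 17,977.19; Haddad 20,619.42.
At nearest $25: Ibarra $17,950; Okafor $17,975; Haddad $20,625. Sum = $56,550.
Rounded total matches; no reconciliation needed.

Ibarra: $17,950; Okafor: $17,975; Haddad: $20,625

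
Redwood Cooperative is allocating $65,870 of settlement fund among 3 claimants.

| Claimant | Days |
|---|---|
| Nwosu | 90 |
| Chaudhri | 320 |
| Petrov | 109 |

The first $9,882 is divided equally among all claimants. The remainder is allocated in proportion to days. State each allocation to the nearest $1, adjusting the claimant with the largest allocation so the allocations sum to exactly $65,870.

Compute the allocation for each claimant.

Equal tier: $9,882 ÷ 3 = $3,294 apiece.
Remainder $55,988 by days (total 519): Nwosu 9,708.90 → $9,709; Chaudhri 34,520.54 → $34,521; Petrov 11,758.56 → $11,759.
Rounding difference −$1 on remainder applied to Chaudhri.
Totals: Nwosu $3,294 + $9,709 = $13,003; Chaudhri $3,294 + $34,520 = $37,814; Petrov $3,294 + $11,759 = $15,053.

Nwosu: $13,003; Chaudhri: $37,814; Petrov: $15,053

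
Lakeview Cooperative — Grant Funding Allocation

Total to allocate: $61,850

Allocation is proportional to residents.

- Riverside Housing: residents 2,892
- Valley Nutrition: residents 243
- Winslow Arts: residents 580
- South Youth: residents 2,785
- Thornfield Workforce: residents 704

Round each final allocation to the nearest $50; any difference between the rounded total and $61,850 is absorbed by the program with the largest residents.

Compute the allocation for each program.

Riverside Housing: $24,800 | Valley Nutrition: $2,100 | Winslow Arts: $5,000 | South Youth: $23,900 | Thornfield Workforce: $6,050

Residents total: 7,204.
Proportional shares: Riverside Housing 2,892/7,204 × $61,850 = 24,829.29; Valley Nutrition 243/7,204 × $61,850 = 2,086.28; Winslow Arts 580/7,204 × $61,850 = 4,979.59; South Youth 2,785/7,204 × $61,850 = 23,910.64; Thornfield Workforce 704/7,204 × $61,850 = 6,044.20.
Rounded to nearest $50: Riverside Housing $24,850; Valley Nutrition $2,100; Winslow Arts $5,000; South Youth $23,900; Thornfield Workforce $6,050. Sum = $61,900.
Difference $61,850 − $61,900 = −$50 applied to largest residents (Riverside Housing): Riverside Housing becomes $24,800.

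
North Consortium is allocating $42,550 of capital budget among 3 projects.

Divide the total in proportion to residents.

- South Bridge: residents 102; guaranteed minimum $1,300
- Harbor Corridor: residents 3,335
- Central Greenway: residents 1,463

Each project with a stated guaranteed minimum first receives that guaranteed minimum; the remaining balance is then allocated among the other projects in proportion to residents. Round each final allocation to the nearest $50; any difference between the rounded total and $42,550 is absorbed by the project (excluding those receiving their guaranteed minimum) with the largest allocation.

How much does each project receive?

Fund the minimums — South Bridge $1,300. Balance $41,250.
Balance split over remaining residents 4,798: Harbor Corridor 28,672.10 → $28,650; Central Greenway 12,577.90 → $12,600.

South Bridge: $1,300; Harbor Corridor: $28,650; Central Greenway: $12,600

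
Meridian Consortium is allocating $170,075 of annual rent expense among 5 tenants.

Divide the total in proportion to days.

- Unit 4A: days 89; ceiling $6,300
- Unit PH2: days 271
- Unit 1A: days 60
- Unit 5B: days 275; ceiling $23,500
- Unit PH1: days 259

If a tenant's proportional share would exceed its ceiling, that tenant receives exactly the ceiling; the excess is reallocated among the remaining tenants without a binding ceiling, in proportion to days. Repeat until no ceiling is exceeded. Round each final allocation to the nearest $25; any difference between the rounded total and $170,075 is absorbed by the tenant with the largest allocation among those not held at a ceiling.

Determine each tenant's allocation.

Sum of days: 954.
Proportional shares (ignoring caps): Unit 4A 15,866.54; Unit PH2 48,312.71; Unit 1A 10,696.54; Unit 5B 49,025.81; Unit PH1 46,173.40.
Capped: Unit 4A ($6,300), Unit 5B ($23,500); residual $140,275 reallocated over remaining days 590.
Shares after redistribution: Unit PH2 64,431.40 → $64,425; Unit 1A 14,265.25 → $14,275; Unit PH1 61,578.35 → $61,575.

Unit 4A: $6,300; Unit PH2: $64,425; Unit 1A: $14,275; Unit 5B: $23,500; Unit PH1: $61,575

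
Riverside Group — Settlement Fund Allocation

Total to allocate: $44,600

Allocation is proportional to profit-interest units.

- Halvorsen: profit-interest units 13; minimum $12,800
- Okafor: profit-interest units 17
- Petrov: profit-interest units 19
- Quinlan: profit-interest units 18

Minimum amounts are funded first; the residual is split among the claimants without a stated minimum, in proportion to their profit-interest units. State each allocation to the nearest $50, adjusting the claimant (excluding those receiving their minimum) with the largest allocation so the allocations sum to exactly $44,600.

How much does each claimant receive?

Halvorsen: $12,800 · Okafor: $10,000 · Petrov: $11,200 · Quinlan: $10,600

Minimums first: Halvorsen $12,800. Remaining pool $31,800.
Remaining pool split over remaining profit-interest units 54: Okafor 10,011.11 → $10,000; Petrov 11,188.89 → $11,200; Quinlan 10,600.00 → $10,600.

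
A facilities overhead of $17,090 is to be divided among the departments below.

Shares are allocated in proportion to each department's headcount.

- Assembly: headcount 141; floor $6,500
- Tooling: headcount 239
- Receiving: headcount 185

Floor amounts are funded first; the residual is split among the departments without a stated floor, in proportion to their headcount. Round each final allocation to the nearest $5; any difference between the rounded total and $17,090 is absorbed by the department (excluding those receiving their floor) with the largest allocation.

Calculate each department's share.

Guaranteed amounts: Assembly $6,500. Balance $10,590.
Balance split over remaining headcount 424: Tooling 5,969.36 → $5,970; Receiving 4,620.64 → $4,620.

Assembly: $6,500 | Tooling: $5,970 | Receiving: $4,620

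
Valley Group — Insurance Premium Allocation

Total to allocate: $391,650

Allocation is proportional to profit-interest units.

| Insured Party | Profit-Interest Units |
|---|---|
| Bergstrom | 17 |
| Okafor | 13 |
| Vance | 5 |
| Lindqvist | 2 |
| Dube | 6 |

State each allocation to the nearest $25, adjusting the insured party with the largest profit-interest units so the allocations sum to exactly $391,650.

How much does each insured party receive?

Combined profit-interest units = 43.
Raw shares: Bergstrom 17/43 × $391,650 = 154,838.37; Okafor 13/43 × $391,650 = 118,405.81; Vance 5/43 × $391,650 = 45,540.70; Lindqvist 2/43 × $391,650 = 18,216.28; Dube 6/43 × $391,650 = 54,648.84.
At nearest $25: Bergstrom $154,850; Okafor $118,400; Vance $45,550; Lindqvist $18,225; Dube $54,650. Sum = $391,675.
Difference $391,650 − $391,675 = −$25 applied to largest profit-interest units (Bergstrom): Bergstrom becomes $154,825.

Bergstrom: $154,825 | Okafor: $118,400 | Vance: $45,550 | Lindqvist: $18,225 | Dube: $54,650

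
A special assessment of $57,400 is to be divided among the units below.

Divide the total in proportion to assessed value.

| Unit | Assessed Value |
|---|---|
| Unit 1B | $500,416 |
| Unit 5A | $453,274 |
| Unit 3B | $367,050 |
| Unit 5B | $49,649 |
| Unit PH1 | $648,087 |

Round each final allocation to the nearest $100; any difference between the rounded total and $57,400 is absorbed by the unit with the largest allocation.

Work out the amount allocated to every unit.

Unit 1B: $14,200 · Unit 5A: $12,900 · Unit 3B: $10,400 · Unit 5B: $1,400 · Unit PH1: $18,500

Sum of assessed value: 2,018,476.
Pro-rata amounts: Unit 1B 500,416/2,018,476 × $57,400 = 14,230.48; Unit 5A 453,274/2,018,476 × $57,400 = 12,889.89; Unit 3B 367,050/2,018,476 × $57,400 = 10,437.91; Unit 5B 49,649/2,018,476 × $57,400 = 1,411.88; Unit PH1 648,087/2,018,476 × $57,400 = 18,429.84.
Rounded to nearest $100: Unit 1B $14,200; Unit 5A $12,900; Unit 3B $10,400; Unit 5B $1,400; Unit PH1 $18,400. Sum = $57,300.
Difference $57,400 − $57,300 = +$100 applied to largest allocation (Unit PH1): Unit PH1 becomes $18,500.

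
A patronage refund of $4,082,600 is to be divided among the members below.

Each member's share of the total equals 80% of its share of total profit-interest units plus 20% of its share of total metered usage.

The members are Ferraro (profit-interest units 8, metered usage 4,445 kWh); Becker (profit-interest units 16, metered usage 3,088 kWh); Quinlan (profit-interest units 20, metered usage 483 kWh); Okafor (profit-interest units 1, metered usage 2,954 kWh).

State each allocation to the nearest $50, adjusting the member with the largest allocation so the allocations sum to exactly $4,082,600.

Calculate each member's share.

Ferraro: $911,500 | Becker: $1,391,100 | Quinlan: $1,487,550 | Okafor: $292,450

Totals — profit-interest units 45, metered usage 10,970.
Blended shares (80% profit-interest units + 20% metered usage): Ferraro 0.2233; Becker 0.3407; Quinlan 0.3644; Okafor 0.0716.
Unrounded shares: Ferraro 911,487.07; Becker 1,391,119.18; Quinlan 1,487,541.81; Okafor 292,451.94.
After rounding ($50): Ferraro $911,500; Becker $1,391,100; Quinlan $1,487,550; Okafor $292,450. Sum = $4,082,600.
Sum already equals the total — no adjustment.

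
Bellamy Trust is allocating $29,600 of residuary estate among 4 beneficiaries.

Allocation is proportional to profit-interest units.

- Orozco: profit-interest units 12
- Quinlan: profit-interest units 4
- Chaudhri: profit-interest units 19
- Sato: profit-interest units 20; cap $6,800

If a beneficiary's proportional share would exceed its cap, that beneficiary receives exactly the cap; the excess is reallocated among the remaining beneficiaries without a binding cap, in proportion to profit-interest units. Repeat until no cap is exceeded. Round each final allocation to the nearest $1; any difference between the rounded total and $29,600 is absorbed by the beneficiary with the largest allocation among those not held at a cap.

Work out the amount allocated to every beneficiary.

Profit-interest units total: 55.
Proportional shares (ignoring caps): Orozco 6,458.18; Quinlan 2,152.73; Chaudhri 10,225.45; Sato 10,763.64.
Held at cap: Sato ($6,800); balance $22,800 reallocated over remaining profit-interest units 35.
Remaining shares: Orozco 7,817.14 → $7,817; Quinlan 2,605.71 → $2,606; Chaudhri 12,377.14 → $12,377.

Orozco: $7,817 · Quinlan: $2,606 · Chaudhri: $12,377 · Sato: $6,800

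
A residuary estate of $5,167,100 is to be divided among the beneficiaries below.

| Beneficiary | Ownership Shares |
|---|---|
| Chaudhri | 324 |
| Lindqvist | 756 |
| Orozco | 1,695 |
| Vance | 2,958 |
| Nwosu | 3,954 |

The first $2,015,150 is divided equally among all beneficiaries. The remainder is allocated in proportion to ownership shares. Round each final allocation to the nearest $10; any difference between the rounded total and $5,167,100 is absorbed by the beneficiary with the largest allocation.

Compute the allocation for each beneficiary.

Equal tier: $2,015,150 ÷ 5 = $403,030 apiece.
Remainder $3,151,950 by ownership shares (total 9,687): Chaudhri 105,422.92 → $105,420; Lindqvist 245,986.81 → $245,990; Orozco 551,518.04 → $551,520; Vance 962,472.19 → $962,470; Nwosu 1,286,550.05 → $1,286,550.
Totals: Chaudhri $403,030 + $105,420 = $508,450; Lindqvist $403,030 + $245,990 = $649,020; Orozco $403,030 + $551,520 = $954,550; Vance $403,030 + $962,470 = $1,365,500; Nwosu $403,030 + $1,286,550 = $1,689,580.

Chaudhri: $508,450; Lindqvist: $649,020; Orozco: $954,550; Vance: $1,365,500; Nwosu: $1,689,580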